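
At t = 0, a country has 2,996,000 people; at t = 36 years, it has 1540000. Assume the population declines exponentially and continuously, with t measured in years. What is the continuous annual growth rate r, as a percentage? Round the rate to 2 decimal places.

1540000 = 2996000 · e^(r·36)
e^(36r) = 1540000/2996000 = 0.51402
r = ln(0.51402) / 36 = -0.6655 / 36

r ≈ -1.85% per year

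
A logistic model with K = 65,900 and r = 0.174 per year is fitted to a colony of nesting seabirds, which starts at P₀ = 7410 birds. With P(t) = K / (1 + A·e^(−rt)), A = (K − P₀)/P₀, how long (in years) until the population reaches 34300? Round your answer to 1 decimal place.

A = (65900 − 7410)/7410 = 7.89339
34300 = 65900/(1 + 7.89339·e^(−0.174t)) → 1 + 7.89339·e^(−0.174t) = 1.92128
e^(−0.174t) = 0.116716 → t = ln(8.56782)/0.174 = 2.14801/0.174

t ≈ 12.3 years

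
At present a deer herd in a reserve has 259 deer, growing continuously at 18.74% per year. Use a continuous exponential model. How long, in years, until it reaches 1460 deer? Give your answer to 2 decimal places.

t ≈ 9.23 years

1460 = 259 · e^(0.1874·t)
t = ln(1460/259) / 0.1874 = ln(5.63707) / 0.1874 = 1.72936 / 0.1874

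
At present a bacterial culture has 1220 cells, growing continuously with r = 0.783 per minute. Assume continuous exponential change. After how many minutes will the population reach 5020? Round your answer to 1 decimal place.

t ≈ 1.8 minutes

5020 = 1220 · e^(0.783·t)
t = ln(5020/1220) / 0.783 = ln(4.11475) / 0.783 = 1.41458 / 0.783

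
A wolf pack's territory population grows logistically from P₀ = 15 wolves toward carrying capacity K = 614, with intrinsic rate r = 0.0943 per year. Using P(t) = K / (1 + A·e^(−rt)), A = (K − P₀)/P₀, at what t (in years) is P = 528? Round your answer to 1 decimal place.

A = (614 − 15)/15 = 39.93333
528 = 614/(1 + 39.93333·e^(−0.0943t)) → 1 + 39.93333·e^(−0.0943t) = 1.16288
e^(−0.0943t) = 0.004079 → t = ln(245.17209)/0.0943 = 5.50196/0.0943

t ≈ 58.3 years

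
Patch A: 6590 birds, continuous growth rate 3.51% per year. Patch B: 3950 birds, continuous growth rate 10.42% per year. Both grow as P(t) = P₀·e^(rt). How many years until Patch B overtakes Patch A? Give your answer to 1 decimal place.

6590·e^(0.0351t) = 3950·e^(0.1042t)
6590/3950 = e^((0.1042 − 0.0351)t) → ln(1.66835) = 0.0691·t
t = 0.51184 / 0.0691

t ≈ 7.4 years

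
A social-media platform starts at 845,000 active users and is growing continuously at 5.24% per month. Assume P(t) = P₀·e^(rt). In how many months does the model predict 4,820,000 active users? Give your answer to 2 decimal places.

4820000 = 845000 · e^(0.0524·t)
t = ln(4820000/845000) / 0.0524 = ln(5.70414) / 0.0524 = 1.74119 / 0.0524

t ≈ 33.23 months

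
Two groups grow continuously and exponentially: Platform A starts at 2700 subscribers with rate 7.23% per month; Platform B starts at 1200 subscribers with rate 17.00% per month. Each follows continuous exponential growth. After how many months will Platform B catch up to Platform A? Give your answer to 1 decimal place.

2700·e^(0.0723t) = 1200·e^(0.17t)
2700/1200 = e^((0.17 − 0.0723)t) → ln(2.25) = 0.0977·t
t = 0.81093 / 0.0977

t ≈ 8.3 months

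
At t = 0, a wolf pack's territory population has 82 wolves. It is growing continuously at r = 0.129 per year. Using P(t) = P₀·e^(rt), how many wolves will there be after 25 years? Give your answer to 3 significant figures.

P(25) = 82 · e^(0.129·25) = 82 · e^(3.225)
= 82 · 25.15357 ≈ 2062.59

≈ 2,060 wolves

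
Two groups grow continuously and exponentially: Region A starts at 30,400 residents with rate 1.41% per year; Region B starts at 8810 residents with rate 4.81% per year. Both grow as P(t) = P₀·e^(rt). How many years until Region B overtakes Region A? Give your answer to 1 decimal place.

t ≈ 36.4 years

30400·e^(0.0141t) = 8810·e^(0.0481t)
30400/8810 = e^((0.0481 − 0.0141)t) → ln(3.45062) = 0.034·t
t = 1.23856 / 0.034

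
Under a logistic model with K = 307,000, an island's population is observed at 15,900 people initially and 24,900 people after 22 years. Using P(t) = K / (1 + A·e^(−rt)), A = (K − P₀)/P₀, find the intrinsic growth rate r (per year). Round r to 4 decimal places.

r ≈ 0.0218 per year

A = (307000 − 15900)/15900 = 18.30818
24900 = 307000/(1 + 18.30818·e^(−r·22)) → e^(−22r) = (12.32932 − 1)/18.30818 = 0.618812
r = −ln(0.618812)/22 = 0.47995/22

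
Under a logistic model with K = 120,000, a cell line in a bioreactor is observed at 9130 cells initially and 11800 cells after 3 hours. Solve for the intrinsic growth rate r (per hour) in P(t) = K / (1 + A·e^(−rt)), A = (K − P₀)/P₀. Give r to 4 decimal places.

A = (120000 − 9130)/9130 = 12.14348
11800 = 120000/(1 + 12.14348·e^(−r·3)) → e^(−3r) = (10.16949 − 1)/12.14348 = 0.755096
r = −ln(0.755096)/3 = 0.28091/3

r ≈ 0.0936 per hour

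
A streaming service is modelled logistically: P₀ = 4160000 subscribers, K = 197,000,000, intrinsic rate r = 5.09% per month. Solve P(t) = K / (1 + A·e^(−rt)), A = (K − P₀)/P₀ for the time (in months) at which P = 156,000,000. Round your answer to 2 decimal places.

t ≈ 101.62 months

A = (197000000 − 4160000)/4160000 = 46.35577
156000000 = 197000000/(1 + 46.35577·e^(−0.0509t)) → 1 + 46.35577·e^(−0.0509t) = 1.26282
e^(−0.0509t) = 0.00567 → t = ln(176.37805)/0.0509 = 5.17263/0.0509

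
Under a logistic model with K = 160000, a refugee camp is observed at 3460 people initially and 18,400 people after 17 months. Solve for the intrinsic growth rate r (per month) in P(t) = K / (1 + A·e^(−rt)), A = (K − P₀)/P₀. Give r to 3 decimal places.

A = (160000 − 3460)/3460 = 45.24277
18400 = 160000/(1 + 45.24277·e^(−r·17)) → e^(−17r) = (8.69565 − 1)/45.24277 = 0.170097
r = −ln(0.170097)/17 = 1.77139/17

r ≈ 0.104 per month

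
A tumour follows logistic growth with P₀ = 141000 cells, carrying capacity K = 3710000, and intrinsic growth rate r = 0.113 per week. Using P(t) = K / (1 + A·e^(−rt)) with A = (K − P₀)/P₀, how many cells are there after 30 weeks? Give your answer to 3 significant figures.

≈ 2,000,000 cells

A = (3710000 − 141000)/141000 = 25.31206
P(30) = 3710000 / (1 + 25.31206·e^(−0.113·30)) = 3710000 / (1 + 25.31206·0.033709)
= 3710000 / 1.85324 ≈ 2001903.76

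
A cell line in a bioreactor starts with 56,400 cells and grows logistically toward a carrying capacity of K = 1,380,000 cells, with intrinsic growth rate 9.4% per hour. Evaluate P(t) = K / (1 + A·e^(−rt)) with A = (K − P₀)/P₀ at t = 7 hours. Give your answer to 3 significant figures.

A = (1380000 − 56400)/56400 = 23.46809
P(7) = 1380000 / (1 + 23.46809·e^(−0.094·7)) = 1380000 / (1 + 23.46809·0.517886)
= 1380000 / 13.15379 ≈ 104912.69

≈ 105,000 cells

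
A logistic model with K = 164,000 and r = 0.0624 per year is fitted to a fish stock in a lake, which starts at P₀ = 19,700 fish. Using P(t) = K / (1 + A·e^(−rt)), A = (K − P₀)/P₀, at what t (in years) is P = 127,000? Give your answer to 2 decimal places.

A = (164000 − 19700)/19700 = 7.32487
127000 = 164000/(1 + 7.32487·e^(−0.0624t)) → 1 + 7.32487·e^(−0.0624t) = 1.29134
e^(−0.0624t) = 0.039774 → t = ln(25.14213)/0.0624 = 3.22455/0.0624

t ≈ 51.68 years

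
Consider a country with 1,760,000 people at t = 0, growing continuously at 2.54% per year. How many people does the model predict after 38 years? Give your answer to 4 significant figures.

P(38) = 1760000 · e^(0.0254·38) = 1760000 · e^(0.9652)
= 1760000 · 2.62531 ≈ 4620550.29

≈ 4,621,000 people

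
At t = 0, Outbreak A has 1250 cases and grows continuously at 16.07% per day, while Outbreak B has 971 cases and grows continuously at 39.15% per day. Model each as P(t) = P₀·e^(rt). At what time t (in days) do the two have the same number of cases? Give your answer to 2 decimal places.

t ≈ 1.09 days

1250·e^(0.1607t) = 971·e^(0.3915t)
1250/971 = e^((0.3915 − 0.1607)t) → ln(1.28733) = 0.2308·t
t = 0.25257 / 0.2308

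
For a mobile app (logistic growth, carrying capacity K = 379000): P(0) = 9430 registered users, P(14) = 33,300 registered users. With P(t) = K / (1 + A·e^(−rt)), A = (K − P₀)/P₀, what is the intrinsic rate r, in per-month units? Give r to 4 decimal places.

A = (379000 − 9430)/9430 = 39.19088
33300 = 379000/(1 + 39.19088·e^(−r·14)) → e^(−14r) = (11.38138 − 1)/39.19088 = 0.264893
r = −ln(0.264893)/14 = 1.32843/14

r ≈ 0.0949 per month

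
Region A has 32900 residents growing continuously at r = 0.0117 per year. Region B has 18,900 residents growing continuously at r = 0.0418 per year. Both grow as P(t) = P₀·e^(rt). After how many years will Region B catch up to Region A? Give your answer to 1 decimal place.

32900·e^(0.0117t) = 18900·e^(0.0418t)
32900/18900 = e^((0.0418 − 0.0117)t) → ln(1.74074) = 0.0301·t
t = 0.55431 / 0.0301

t ≈ 18.4 years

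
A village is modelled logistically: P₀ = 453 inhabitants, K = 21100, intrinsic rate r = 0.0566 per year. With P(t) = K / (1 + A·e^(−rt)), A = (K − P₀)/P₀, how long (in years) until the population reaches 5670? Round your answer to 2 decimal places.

A = (21100 − 453)/453 = 45.57837
5670 = 21100/(1 + 45.57837·e^(−0.0566t)) → 1 + 45.57837·e^(−0.0566t) = 3.72134
e^(−0.0566t) = 0.059707 → t = ln(16.7485)/0.0566 = 2.81831/0.0566

t ≈ 49.79 years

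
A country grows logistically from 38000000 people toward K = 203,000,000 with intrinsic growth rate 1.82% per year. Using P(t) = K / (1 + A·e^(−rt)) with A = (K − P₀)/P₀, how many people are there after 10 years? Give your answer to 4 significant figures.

≈ 43,940,000 people

A = (203000000 − 38000000)/38000000 = 4.34211
P(10) = 203000000 / (1 + 4.34211·e^(−0.0182·10)) = 203000000 / (1 + 4.34211·0.833601)
= 203000000 / 4.61958 ≈ 43943343.44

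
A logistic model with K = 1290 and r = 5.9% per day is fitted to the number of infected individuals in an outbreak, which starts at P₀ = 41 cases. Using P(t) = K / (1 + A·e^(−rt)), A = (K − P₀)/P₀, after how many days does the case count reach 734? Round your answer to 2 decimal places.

A = (1290 − 41)/41 = 30.46341
734 = 1290/(1 + 30.46341·e^(−0.059t)) → 1 + 30.46341·e^(−0.059t) = 1.75749
e^(−0.059t) = 0.024866 → t = ln(40.21609)/0.059 = 3.69427/0.059

t ≈ 62.61 days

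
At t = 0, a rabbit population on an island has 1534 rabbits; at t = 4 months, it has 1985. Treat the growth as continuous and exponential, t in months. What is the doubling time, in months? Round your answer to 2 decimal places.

doubling time ≈ 10.76 months

r = ln(1985/1534) / 4 = ln(1.294) / 4 ≈ 0.064435 per month
doubling time = ln 2 / |r| = 0.69315 / 0.064435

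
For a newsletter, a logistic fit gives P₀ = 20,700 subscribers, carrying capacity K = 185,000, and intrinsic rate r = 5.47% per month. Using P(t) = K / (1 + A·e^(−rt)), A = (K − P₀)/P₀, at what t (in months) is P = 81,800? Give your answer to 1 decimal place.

t ≈ 33.6 months

A = (185000 − 20700)/20700 = 7.9372
81800 = 185000/(1 + 7.9372·e^(−0.0547t)) → 1 + 7.9372·e^(−0.0547t) = 2.26161
e^(−0.0547t) = 0.15895 → t = ln(6.29131)/0.0547 = 1.83917/0.0547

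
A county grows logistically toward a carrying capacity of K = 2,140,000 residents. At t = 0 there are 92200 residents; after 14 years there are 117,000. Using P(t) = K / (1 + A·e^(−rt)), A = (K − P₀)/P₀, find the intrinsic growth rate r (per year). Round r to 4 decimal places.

r ≈ 0.0179 per year

A = (2140000 − 92200)/92200 = 22.21041
117000 = 2140000/(1 + 22.21041·e^(−r·14)) → e^(−14r) = (18.2906 − 1)/22.21041 = 0.778491
r = −ln(0.778491)/14 = 0.2504/14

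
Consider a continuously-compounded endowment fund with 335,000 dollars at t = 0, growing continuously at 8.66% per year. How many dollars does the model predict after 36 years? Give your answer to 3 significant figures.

≈ 7,570,000 dollars

P(36) = 335000 · e^(0.0866·36) = 335000 · e^(3.1176)
= 335000 · 22.59209 ≈ 7568351.32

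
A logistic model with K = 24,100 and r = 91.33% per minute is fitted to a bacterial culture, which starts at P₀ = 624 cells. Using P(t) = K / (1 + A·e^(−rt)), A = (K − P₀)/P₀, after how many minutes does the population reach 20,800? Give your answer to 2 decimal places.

A = (24100 − 624)/624 = 37.62179
20800 = 24100/(1 + 37.62179·e^(−0.9133t)) → 1 + 37.62179·e^(−0.9133t) = 1.15865
e^(−0.9133t) = 0.004217 → t = ln(237.13131)/0.9133 = 5.46861/0.9133

t ≈ 5.99 minutes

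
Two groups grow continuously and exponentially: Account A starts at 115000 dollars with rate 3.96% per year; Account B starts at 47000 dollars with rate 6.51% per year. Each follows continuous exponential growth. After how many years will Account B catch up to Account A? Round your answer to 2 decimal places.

t ≈ 35.09 years

115000·e^(0.0396t) = 47000·e^(0.0651t)
115000/47000 = e^((0.0651 − 0.0396)t) → ln(2.44681) = 0.0255·t
t = 0.89478 / 0.0255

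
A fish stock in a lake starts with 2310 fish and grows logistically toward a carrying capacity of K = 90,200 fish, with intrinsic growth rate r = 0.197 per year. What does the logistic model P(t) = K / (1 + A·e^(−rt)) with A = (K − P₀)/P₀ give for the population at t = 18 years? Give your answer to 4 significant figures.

≈ 43,010 fish

A = (90200 − 2310)/2310 = 38.04762
P(18) = 90200 / (1 + 38.04762·e^(−0.197·18)) = 90200 / (1 + 38.04762·0.02884)
= 90200 / 2.09728 ≈ 43007.99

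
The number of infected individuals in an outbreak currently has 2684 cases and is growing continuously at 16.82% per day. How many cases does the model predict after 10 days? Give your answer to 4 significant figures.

≈ 14,430 cases

P(10) = 2684 · e^(0.1682·10) = 2684 · e^(1.682)
= 2684 · 5.3763 ≈ 14429.98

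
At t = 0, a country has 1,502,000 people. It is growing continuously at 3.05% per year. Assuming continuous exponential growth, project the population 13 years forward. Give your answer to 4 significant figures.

P(13) = 1502000 · e^(0.0305·13) = 1502000 · e^(0.3965)
= 1502000 · 1.48661 ≈ 2232891.88

≈ 2,233,000 people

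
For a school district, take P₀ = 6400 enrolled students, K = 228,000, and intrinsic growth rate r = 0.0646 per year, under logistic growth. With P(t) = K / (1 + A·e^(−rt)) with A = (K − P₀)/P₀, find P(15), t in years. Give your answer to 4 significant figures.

≈ 16,130 enrolled students

A = (228000 − 6400)/6400 = 34.625
P(15) = 228000 / (1 + 34.625·e^(−0.0646·15)) = 228000 / (1 + 34.625·0.379462)
= 228000 / 14.13888 ≈ 16125.74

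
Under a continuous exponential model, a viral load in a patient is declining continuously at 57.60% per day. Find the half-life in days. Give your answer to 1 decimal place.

half-life ≈ 1.2 days

half-life = ln(2) / |r| = 0.69315 / 0.576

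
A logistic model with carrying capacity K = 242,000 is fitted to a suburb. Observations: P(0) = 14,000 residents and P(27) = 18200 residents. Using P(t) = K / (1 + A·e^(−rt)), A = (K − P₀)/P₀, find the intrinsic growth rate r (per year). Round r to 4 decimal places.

A = (242000 − 14000)/14000 = 16.28571
18200 = 242000/(1 + 16.28571·e^(−r·27)) → e^(−27r) = (13.2967 − 1)/16.28571 = 0.755061
r = −ln(0.755061)/27 = 0.28096/27

r ≈ 0.0104 per year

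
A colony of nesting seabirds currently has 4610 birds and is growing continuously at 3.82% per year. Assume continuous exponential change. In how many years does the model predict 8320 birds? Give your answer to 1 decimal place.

8320 = 4610 · e^(0.0382·t)
t = ln(8320/4610) / 0.0382 = ln(1.80477) / 0.0382 = 0.59043 / 0.0382

t ≈ 15.5 years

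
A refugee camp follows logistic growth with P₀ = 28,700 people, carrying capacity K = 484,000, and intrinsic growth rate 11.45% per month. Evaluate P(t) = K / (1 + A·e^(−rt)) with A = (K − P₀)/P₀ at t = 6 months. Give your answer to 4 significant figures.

A = (484000 − 28700)/28700 = 15.86411
P(6) = 484000 / (1 + 15.86411·e^(−0.1145·6)) = 484000 / (1 + 15.86411·0.503083)
= 484000 / 8.98097 ≈ 53891.75

≈ 53,890 people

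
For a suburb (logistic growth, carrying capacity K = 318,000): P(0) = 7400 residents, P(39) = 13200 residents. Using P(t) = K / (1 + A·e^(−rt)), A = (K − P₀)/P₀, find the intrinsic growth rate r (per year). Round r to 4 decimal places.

r ≈ 0.0153 per year

A = (318000 − 7400)/7400 = 41.97297
13200 = 318000/(1 + 41.97297·e^(−r·39)) → e^(−39r) = (24.09091 − 1)/41.97297 = 0.550138
r = −ln(0.550138)/39 = 0.59759/39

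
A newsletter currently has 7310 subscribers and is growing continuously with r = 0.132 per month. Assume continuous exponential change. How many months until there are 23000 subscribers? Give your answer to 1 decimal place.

t ≈ 8.7 months

23000 = 7310 · e^(0.132·t)
t = ln(23000/7310) / 0.132 = ln(3.14637) / 0.132 = 1.14625 / 0.132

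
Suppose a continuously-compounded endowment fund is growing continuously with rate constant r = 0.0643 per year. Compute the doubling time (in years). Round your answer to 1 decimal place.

doubling time ≈ 10.8 years

doubling time = ln(2) / |r| = 0.69315 / 0.0643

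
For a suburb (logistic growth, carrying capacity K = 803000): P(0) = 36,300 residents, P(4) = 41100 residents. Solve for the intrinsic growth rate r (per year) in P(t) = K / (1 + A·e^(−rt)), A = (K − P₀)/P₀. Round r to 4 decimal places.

A = (803000 − 36300)/36300 = 21.12121
41100 = 803000/(1 + 21.12121·e^(−r·4)) → e^(−4r) = (19.53771 − 1)/21.12121 = 0.877682
r = −ln(0.877682)/4 = 0.13047/4

r ≈ 0.0326 per year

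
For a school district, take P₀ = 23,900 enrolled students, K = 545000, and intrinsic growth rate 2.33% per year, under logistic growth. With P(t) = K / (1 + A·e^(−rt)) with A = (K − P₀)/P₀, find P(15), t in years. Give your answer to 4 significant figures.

A = (545000 − 23900)/23900 = 21.80335
P(15) = 545000 / (1 + 21.80335·e^(−0.0233·15)) = 545000 / (1 + 21.80335·0.705041)
= 545000 / 16.37224 ≈ 33288.05

≈ 33,290 enrolled students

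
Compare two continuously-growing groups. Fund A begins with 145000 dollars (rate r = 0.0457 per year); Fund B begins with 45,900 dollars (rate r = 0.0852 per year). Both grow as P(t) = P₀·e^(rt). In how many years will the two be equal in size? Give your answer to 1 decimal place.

t ≈ 29.1 years

145000·e^(0.0457t) = 45900·e^(0.0852t)
145000/45900 = e^((0.0852 − 0.0457)t) → ln(3.15904) = 0.0395·t
t = 1.15027 / 0.0395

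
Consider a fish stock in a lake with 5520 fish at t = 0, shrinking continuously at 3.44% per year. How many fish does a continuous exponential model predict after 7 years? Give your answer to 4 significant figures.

P(7) = 5520 · e^(-0.0344·7) = 5520 · e^(-0.2408)
= 5520 · 0.786 ≈ 4338.71

≈ 4,339 fish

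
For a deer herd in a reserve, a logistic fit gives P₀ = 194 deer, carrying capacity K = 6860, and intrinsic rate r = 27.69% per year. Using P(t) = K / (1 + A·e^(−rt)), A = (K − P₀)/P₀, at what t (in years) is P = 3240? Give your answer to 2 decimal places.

A = (6860 − 194)/194 = 34.36082
3240 = 6860/(1 + 34.36082·e^(−0.2769t)) → 1 + 34.36082·e^(−0.2769t) = 2.11728
e^(−0.2769t) = 0.032516 → t = ln(30.75389)/0.2769 = 3.42602/0.2769

t ≈ 12.37 years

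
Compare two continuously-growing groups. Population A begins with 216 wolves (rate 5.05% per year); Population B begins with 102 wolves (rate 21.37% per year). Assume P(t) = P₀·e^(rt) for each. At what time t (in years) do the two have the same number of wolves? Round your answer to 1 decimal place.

t ≈ 4.6 years

216·e^(0.0505t) = 102·e^(0.2137t)
216/102 = e^((0.2137 − 0.0505)t) → ln(2.11765) = 0.1632·t
t = 0.75031 / 0.1632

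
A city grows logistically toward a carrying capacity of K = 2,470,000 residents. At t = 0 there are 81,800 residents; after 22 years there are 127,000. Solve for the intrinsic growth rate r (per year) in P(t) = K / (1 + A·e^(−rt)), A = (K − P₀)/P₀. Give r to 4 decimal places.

r ≈ 0.0209 per year

A = (2470000 − 81800)/81800 = 29.1956
127000 = 2470000/(1 + 29.1956·e^(−r·22)) → e^(−22r) = (19.44882 − 1)/29.1956 = 0.631904
r = −ln(0.631904)/22 = 0.45902/22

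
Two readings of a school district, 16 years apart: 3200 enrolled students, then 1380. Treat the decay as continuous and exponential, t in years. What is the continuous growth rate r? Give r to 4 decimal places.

r ≈ -0.0526 per year

1380 = 3200 · e^(r·16)
e^(16r) = 1380/3200 = 0.43125
r = ln(0.43125) / 16 = -0.84107 / 16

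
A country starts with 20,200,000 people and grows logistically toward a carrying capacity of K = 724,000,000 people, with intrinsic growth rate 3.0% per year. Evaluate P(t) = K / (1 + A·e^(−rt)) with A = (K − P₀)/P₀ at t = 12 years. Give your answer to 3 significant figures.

A = (724000000 − 20200000)/20200000 = 34.84158
P(12) = 724000000 / (1 + 34.84158·e^(−0.03·12)) = 724000000 / (1 + 34.84158·0.697676)
= 724000000 / 25.30815 ≈ 28607387.14

≈ 28,600,000 people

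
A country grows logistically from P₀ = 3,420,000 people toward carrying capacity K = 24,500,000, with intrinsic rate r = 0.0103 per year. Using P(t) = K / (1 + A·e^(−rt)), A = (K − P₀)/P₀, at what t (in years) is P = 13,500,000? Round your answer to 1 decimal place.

t ≈ 196.5 years

A = (24500000 − 3420000)/3420000 = 6.16374
13500000 = 24500000/(1 + 6.16374·e^(−0.0103t)) → 1 + 6.16374·e^(−0.0103t) = 1.81481
e^(−0.0103t) = 0.132195 → t = ln(7.56459)/0.0103 = 2.02348/0.0103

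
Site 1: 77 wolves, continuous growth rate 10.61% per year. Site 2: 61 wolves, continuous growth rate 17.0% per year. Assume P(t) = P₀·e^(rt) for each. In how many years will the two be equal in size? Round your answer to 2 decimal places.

77·e^(0.1061t) = 61·e^(0.17t)
77/61 = e^((0.17 − 0.1061)t) → ln(1.2623) = 0.0639·t
t = 0.23293 / 0.0639

t ≈ 3.65 years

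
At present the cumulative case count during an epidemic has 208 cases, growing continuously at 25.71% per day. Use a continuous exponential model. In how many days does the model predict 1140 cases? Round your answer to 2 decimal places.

t ≈ 6.62 days

1140 = 208 · e^(0.2571·t)
t = ln(1140/208) / 0.2571 = ln(5.48077) / 0.2571 = 1.70125 / 0.2571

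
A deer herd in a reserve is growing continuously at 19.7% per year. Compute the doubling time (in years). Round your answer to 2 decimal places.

doubling time ≈ 3.52 years

doubling time = ln(2) / |r| = 0.69315 / 0.197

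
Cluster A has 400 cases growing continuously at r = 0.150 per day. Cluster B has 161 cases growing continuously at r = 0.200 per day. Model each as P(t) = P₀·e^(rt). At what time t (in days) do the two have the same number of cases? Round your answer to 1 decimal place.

t ≈ 18.2 days

400·e^(0.15t) = 161·e^(0.2t)
400/161 = e^((0.2 − 0.15)t) → ln(2.48447) = 0.05·t
t = 0.91006 / 0.05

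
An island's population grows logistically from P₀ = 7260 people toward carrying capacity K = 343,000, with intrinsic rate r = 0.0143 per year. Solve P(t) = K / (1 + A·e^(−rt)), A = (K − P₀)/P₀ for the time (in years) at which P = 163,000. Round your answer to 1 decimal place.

A = (343000 − 7260)/7260 = 46.24518
163000 = 343000/(1 + 46.24518·e^(−0.0143t)) → 1 + 46.24518·e^(−0.0143t) = 2.10429
e^(−0.0143t) = 0.023879 → t = ln(41.87758)/0.0143 = 3.73475/0.0143

t ≈ 261.2 years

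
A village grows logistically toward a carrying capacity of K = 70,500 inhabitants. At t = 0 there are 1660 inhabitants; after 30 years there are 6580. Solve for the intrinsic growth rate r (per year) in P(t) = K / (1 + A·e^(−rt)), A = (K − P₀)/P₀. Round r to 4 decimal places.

A = (70500 − 1660)/1660 = 41.46988
6580 = 70500/(1 + 41.46988·e^(−r·30)) → e^(−30r) = (10.71429 − 1)/41.46988 = 0.234249
r = −ln(0.234249)/30 = 1.45137/30

r ≈ 0.0484 per year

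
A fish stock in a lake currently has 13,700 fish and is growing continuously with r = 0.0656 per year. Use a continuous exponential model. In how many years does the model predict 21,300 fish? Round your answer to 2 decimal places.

t ≈ 6.73 years

21300 = 13700 · e^(0.0656·t)
t = ln(21300/13700) / 0.0656 = ln(1.55474) / 0.0656 = 0.44131 / 0.0656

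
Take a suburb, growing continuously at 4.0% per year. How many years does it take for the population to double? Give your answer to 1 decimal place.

doubling time = ln(2) / |r| = 0.69315 / 0.04

doubling time ≈ 17.3 years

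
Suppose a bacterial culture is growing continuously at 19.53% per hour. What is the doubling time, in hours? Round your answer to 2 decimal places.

doubling time ≈ 3.55 hours

doubling time = ln(2) / |r| = 0.69315 / 0.1953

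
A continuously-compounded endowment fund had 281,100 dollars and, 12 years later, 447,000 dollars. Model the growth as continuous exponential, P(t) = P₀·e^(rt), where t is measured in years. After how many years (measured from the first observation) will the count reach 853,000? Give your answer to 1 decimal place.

r = ln(447000/281100) / 12 ≈ 0.038654 per year
t = ln(853000/281100) / r = 1.11005 / 0.038654 ≈ 28.718

t ≈ 28.7 years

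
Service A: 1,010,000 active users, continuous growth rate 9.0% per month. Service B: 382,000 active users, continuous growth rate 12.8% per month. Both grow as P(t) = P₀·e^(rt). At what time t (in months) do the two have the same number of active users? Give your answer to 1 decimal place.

t ≈ 25.6 months

1010000·e^(0.09t) = 382000·e^(0.128t)
1010000/382000 = e^((0.128 − 0.09)t) → ln(2.64398) = 0.038·t
t = 0.97229 / 0.038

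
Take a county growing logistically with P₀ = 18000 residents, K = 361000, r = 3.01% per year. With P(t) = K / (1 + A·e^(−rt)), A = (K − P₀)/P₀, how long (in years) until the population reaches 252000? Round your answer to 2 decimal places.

t ≈ 125.76 years

A = (361000 − 18000)/18000 = 19.05556
252000 = 361000/(1 + 19.05556·e^(−0.0301t)) → 1 + 19.05556·e^(−0.0301t) = 1.43254
e^(−0.0301t) = 0.022699 → t = ln(44.05505)/0.0301 = 3.78544/0.0301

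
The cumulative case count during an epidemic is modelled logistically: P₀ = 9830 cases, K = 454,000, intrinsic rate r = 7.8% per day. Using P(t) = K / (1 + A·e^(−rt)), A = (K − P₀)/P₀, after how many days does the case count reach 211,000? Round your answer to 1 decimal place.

t ≈ 47.0 days

A = (454000 − 9830)/9830 = 45.18515
211000 = 454000/(1 + 45.18515·e^(−0.078t)) → 1 + 45.18515·e^(−0.078t) = 2.15166
e^(−0.078t) = 0.025488 → t = ln(39.23484)/0.078 = 3.66957/0.078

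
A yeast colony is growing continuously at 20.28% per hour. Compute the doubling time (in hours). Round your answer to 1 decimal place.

doubling time = ln(2) / |r| = 0.69315 / 0.2028

doubling time ≈ 3.4 hours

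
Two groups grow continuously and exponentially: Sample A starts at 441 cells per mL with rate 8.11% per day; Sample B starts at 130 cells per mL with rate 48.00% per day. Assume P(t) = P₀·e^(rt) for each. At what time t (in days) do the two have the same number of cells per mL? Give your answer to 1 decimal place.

t ≈ 3.1 days

441·e^(0.0811t) = 130·e^(0.48t)
441/130 = e^((0.48 − 0.0811)t) → ln(3.39231) = 0.3989·t
t = 1.22151 / 0.3989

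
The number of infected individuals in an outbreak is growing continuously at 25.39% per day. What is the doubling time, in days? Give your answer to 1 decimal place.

doubling time ≈ 2.7 days

doubling time = ln(2) / |r| = 0.69315 / 0.2539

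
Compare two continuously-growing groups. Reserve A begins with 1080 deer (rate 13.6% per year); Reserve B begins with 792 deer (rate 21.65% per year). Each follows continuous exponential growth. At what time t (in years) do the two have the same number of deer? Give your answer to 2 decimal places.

t ≈ 3.85 years

1080·e^(0.136t) = 792·e^(0.2165t)
1080/792 = e^((0.2165 − 0.136)t) → ln(1.36364) = 0.0805·t
t = 0.31015 / 0.0805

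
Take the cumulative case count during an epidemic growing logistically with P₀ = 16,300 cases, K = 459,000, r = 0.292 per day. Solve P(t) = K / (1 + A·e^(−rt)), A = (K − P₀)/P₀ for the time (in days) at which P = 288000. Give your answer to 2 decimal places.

A = (459000 − 16300)/16300 = 27.15951
288000 = 459000/(1 + 27.15951·e^(−0.292t)) → 1 + 27.15951·e^(−0.292t) = 1.59375
e^(−0.292t) = 0.021862 → t = ln(45.74233)/0.292 = 3.82302/0.292

t ≈ 13.09 days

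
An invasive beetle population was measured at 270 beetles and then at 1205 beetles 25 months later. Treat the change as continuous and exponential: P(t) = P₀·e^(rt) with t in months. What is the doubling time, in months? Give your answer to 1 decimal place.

doubling time ≈ 11.6 months

r = ln(1205/270) / 25 = ln(4.46296) / 25 ≈ 0.059833 per month
doubling time = ln 2 / |r| = 0.69315 / 0.059833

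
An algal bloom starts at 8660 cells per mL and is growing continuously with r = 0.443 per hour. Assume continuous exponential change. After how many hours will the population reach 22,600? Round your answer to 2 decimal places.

t ≈ 2.17 hours

22600 = 8660 · e^(0.443·t)
t = ln(22600/8660) / 0.443 = ln(2.6097) / 0.443 = 0.95924 / 0.443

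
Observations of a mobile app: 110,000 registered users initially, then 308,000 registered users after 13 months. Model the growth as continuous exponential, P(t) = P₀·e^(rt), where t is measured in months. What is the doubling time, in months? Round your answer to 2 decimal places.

doubling time ≈ 8.75 months

r = ln(308000/110000) / 13 = ln(2.8) / 13 ≈ 0.079201 per month
doubling time = ln 2 / |r| = 0.69315 / 0.079201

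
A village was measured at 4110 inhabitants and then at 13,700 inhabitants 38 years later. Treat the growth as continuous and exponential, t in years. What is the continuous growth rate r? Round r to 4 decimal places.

r ≈ 0.0317 per year

13700 = 4110 · e^(r·38)
e^(38r) = 13700/4110 = 3.33333
r = ln(3.33333) / 38 = 1.20397 / 38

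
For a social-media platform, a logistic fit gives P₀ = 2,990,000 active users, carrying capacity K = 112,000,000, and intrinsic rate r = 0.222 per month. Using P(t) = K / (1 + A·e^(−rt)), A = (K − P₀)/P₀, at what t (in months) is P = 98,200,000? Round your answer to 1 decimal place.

A = (112000000 − 2990000)/2990000 = 36.45819
98200000 = 112000000/(1 + 36.45819·e^(−0.222t)) → 1 + 36.45819·e^(−0.222t) = 1.14053
e^(−0.222t) = 0.003855 → t = ln(259.43439)/0.222 = 5.5585/0.222

t ≈ 25.0 months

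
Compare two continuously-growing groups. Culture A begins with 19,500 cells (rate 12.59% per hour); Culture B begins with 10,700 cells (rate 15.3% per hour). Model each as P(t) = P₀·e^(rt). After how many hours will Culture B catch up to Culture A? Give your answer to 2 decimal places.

t ≈ 22.15 hours

19500·e^(0.1259t) = 10700·e^(0.153t)
19500/10700 = e^((0.153 − 0.1259)t) → ln(1.82243) = 0.0271·t
t = 0.60017 / 0.0271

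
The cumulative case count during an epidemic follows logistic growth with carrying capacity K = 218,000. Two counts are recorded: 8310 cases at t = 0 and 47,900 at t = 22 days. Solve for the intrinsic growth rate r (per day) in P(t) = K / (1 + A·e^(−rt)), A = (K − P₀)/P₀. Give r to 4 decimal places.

A = (218000 − 8310)/8310 = 25.23345
47900 = 218000/(1 + 25.23345·e^(−r·22)) → e^(−22r) = (4.55115 − 1)/25.23345 = 0.140732
r = −ln(0.140732)/22 = 1.9609/22

r ≈ 0.0891 per day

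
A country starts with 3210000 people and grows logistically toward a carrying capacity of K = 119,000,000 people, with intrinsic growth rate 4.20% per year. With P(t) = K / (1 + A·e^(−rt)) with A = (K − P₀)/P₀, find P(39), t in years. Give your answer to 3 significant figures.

A = (119000000 − 3210000)/3210000 = 36.07165
P(39) = 119000000 / (1 + 36.07165·e^(−0.042·39)) = 119000000 / (1 + 36.07165·0.194368)
= 119000000 / 8.01119 ≈ 14854224.94

≈ 14,900,000 people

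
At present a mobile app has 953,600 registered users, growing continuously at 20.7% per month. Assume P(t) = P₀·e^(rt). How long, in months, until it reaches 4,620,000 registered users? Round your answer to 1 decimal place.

4620000 = 953600 · e^(0.207·t)
t = ln(4620000/953600) / 0.207 = ln(4.8448) / 0.207 = 1.57791 / 0.207

t ≈ 7.6 months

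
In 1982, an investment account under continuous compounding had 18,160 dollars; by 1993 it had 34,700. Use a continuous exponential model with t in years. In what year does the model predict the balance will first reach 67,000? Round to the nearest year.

r = ln(34700/18160) / 11 = 0.64752/11 ≈ 0.058865 per year
t = ln(67000/18160) / r = 1.30547/0.058865 ≈ 22.18 years after 1982

year 2004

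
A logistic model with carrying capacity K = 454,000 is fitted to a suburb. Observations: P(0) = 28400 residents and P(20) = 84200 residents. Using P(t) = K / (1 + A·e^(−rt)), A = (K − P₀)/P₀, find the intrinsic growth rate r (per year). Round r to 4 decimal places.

r ≈ 0.0614 per year

A = (454000 − 28400)/28400 = 14.98592
84200 = 454000/(1 + 14.98592·e^(−r·20)) → e^(−20r) = (5.39192 − 1)/14.98592 = 0.29307
r = −ln(0.29307)/20 = 1.22734/20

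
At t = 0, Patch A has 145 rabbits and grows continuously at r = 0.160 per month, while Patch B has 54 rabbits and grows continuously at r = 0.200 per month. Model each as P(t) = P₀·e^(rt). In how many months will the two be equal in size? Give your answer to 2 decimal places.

t ≈ 24.69 months

145·e^(0.16t) = 54·e^(0.2t)
145/54 = e^((0.2 − 0.16)t) → ln(2.68519) = 0.04·t
t = 0.98775 / 0.04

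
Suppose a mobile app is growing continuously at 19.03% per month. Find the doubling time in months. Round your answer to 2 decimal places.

doubling time = ln(2) / |r| = 0.69315 / 0.1903

doubling time ≈ 3.64 months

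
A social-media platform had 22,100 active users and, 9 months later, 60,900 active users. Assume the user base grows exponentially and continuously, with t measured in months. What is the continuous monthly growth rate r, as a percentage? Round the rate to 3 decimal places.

r ≈ 11.263% per month

60900 = 22100 · e^(r·9)
e^(9r) = 60900/22100 = 2.75566
r = ln(2.75566) / 9 = 1.01366 / 9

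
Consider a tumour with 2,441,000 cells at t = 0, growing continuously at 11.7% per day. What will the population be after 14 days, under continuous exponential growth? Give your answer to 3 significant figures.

P(14) = 2441000 · e^(0.117·14) = 2441000 · e^(1.638)
= 2441000 · 5.14487 ≈ 12558626.39

≈ 12,600,000 cells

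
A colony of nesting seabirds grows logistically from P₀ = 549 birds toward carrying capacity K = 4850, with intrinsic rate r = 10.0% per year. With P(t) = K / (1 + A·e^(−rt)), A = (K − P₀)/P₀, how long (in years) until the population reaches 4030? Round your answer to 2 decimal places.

t ≈ 36.51 years

A = (4850 − 549)/549 = 7.83424
4030 = 4850/(1 + 7.83424·e^(−0.1t)) → 1 + 7.83424·e^(−0.1t) = 1.20347
e^(−0.1t) = 0.025972 → t = ln(38.50244)/0.1 = 3.65072/0.1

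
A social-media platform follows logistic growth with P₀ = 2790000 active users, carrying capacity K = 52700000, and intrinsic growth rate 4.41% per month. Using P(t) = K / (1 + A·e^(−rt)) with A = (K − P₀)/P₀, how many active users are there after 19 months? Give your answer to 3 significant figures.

A = (52700000 − 2790000)/2790000 = 17.88889
P(19) = 52700000 / (1 + 17.88889·e^(−0.0441·19)) = 52700000 / (1 + 17.88889·0.432618)
= 52700000 / 8.73906 ≈ 6030399.24

≈ 6,030,000 active users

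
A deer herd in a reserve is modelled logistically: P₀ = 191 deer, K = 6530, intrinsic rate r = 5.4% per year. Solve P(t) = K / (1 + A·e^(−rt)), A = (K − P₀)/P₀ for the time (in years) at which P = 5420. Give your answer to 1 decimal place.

t ≈ 94.2 years

A = (6530 − 191)/191 = 33.18848
5420 = 6530/(1 + 33.18848·e^(−0.054t)) → 1 + 33.18848·e^(−0.054t) = 1.2048
e^(−0.054t) = 0.006171 → t = ln(162.05547)/0.054 = 5.08794/0.054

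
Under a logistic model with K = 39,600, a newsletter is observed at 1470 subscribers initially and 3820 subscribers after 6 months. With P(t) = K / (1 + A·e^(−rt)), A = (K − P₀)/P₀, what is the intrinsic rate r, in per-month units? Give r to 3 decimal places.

r ≈ 0.170 per month

A = (39600 − 1470)/1470 = 25.93878
3820 = 39600/(1 + 25.93878·e^(−r·6)) → e^(−6r) = (10.36649 − 1)/25.93878 = 0.3611
r = −ln(0.3611)/6 = 1.0186/6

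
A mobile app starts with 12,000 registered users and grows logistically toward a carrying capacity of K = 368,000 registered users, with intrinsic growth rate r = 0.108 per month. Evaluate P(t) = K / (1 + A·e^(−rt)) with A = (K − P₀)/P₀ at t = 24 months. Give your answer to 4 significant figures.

A = (368000 − 12000)/12000 = 29.66667
P(24) = 368000 / (1 + 29.66667·e^(−0.108·24)) = 368000 / (1 + 29.66667·0.07487)
= 368000 / 3.22115 ≈ 114244.99

≈ 114,200 registered users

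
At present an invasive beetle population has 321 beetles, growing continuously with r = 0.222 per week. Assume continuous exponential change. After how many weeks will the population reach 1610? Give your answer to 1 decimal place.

t ≈ 7.3 weeks

1610 = 321 · e^(0.222·t)
t = ln(1610/321) / 0.222 = ln(5.01558) / 0.222 = 1.61255 / 0.222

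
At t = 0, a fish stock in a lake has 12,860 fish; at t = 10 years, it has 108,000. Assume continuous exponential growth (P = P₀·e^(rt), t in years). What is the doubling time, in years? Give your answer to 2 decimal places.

doubling time ≈ 3.26 years

r = ln(108000/12860) / 10 = ln(8.39813) / 10 ≈ 0.212801 per year
doubling time = ln 2 / |r| = 0.69315 / 0.212801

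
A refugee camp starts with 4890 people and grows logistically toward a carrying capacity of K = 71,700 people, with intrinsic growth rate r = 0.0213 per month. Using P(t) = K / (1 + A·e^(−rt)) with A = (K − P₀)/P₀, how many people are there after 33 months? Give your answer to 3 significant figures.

A = (71700 − 4890)/4890 = 13.66258
P(33) = 71700 / (1 + 13.66258·e^(−0.0213·33)) = 71700 / (1 + 13.66258·0.495147)
= 71700 / 7.76499 ≈ 9233.76

≈ 9,230 people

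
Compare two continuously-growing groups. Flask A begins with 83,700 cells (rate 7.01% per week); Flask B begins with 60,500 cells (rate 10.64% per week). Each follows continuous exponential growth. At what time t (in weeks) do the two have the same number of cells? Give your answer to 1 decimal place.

t ≈ 8.9 weeks

83700·e^(0.0701t) = 60500·e^(0.1064t)
83700/60500 = e^((0.1064 − 0.0701)t) → ln(1.38347) = 0.0363·t
t = 0.3246 / 0.0363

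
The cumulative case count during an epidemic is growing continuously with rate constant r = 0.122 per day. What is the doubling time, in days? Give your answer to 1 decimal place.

doubling time = ln(2) / |r| = 0.69315 / 0.122

doubling time ≈ 5.7 days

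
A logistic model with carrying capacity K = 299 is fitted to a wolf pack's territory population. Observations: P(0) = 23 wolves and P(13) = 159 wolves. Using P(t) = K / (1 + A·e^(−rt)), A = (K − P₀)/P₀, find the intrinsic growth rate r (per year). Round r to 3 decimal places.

A = (299 − 23)/23 = 12
159 = 299/(1 + 12·e^(−r·13)) → e^(−13r) = (1.8805 − 1)/12 = 0.073375
r = −ln(0.073375)/13 = 2.61217/13

r ≈ 0.201 per year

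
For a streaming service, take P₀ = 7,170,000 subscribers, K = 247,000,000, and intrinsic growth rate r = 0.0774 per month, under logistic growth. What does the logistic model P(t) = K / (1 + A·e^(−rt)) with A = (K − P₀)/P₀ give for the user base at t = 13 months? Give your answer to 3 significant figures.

≈ 18,700,000 subscribers

A = (247000000 − 7170000)/7170000 = 33.44909
P(13) = 247000000 / (1 + 33.44909·e^(−0.0774·13)) = 247000000 / (1 + 33.44909·0.365606)
= 247000000 / 13.22918 ≈ 18670851.03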